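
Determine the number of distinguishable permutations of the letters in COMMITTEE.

Letter multiplicities in COMMITTEE: C×1, E×2, I×1, M×2, O×1, T×2.
So there are 9! / (2!·2!·2!) = 45360 distinguishable arrangements.

45360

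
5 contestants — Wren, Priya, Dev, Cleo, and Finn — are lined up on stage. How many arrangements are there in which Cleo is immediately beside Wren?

Glue Cleo and Wren into one block (2 internal orders), leaving 4 units to arrange in a row.
That gives 2 × 4! = 2 × 24 = 48.

48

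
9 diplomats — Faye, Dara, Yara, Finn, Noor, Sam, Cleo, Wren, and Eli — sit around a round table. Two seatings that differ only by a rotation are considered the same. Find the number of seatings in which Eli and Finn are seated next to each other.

Glue Eli and Finn into a block (2 internal orders). Seating 8 units around a circle gives (7)! arrangements.
So 2 × (7)! = 2 × 5040 = 10080.

10080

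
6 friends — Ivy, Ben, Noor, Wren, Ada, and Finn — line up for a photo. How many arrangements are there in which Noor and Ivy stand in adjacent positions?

240

Glue Noor and Ivy into one block (2 internal orders), leaving 5 units to arrange in a row.
So the count is 2·(5)! = 240.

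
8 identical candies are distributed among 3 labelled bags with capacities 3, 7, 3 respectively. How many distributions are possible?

By stars and bars, unrestricted non-negative solutions to x_1+…+x_3 = 8 number C(8+2,2) = 45.
Subtract solutions that violate a single cap (substitute x_i' = x_i − (cap_i+1)): x_1 ≥ 4 gives C(6,2) = 15; x_2 ≥ 8 gives C(2,2) = 1; x_3 ≥ 4 gives C(6,2) = 15. Together 31.
Add back pairs where two caps are both exceeded: 0 + 1 + 0 = 1.
By inclusion–exclusion the count is 45 − 31 + 1 = 15.

15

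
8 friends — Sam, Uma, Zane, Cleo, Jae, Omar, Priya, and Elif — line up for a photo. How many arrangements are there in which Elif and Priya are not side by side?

There are 8! = 40320 arrangements in all. If Elif and Priya are adjacent, merging them into one block gives 2·(7)! = 10080 arrangements.
Complementary counting: 40320 − 10080 = 30240.

30240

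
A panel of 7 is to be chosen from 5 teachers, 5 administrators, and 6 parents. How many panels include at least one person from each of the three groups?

With no constraint there are C(16,7) = 11440 possible selections.
Selections missing a whole group: no teachers → C(11,7) = 330; no administrators → C(11,7) = 330; no parents → C(10,7) = 120.
Add back selections omitting two groups (i.e. drawn from a single group): C(5,7) + C(5,7) + C(6,7) = 0.
By inclusion–exclusion: 11440 − 780 + 0 = 10660.

10660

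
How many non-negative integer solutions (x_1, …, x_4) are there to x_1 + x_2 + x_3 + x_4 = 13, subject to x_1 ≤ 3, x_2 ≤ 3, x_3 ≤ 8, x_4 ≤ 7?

95

Ignoring the caps, the number of non-negative solutions to x_1+…+x_4 = 13 is C(16,3) = 560.
Subtract solutions that violate a single cap (substitute x_i' = x_i − (cap_i+1)): x_1 ≥ 4 gives C(12,3) = 220; x_2 ≥ 4 gives C(12,3) = 220; x_3 ≥ 9 gives C(7,3) = 35; x_4 ≥ 8 gives C(8,3) = 56. Together 531.
Add back pairs where two caps are both exceeded: 56 + 1 + 4 + 1 + 4 + 0 = 66.
By inclusion–exclusion the count is 560 − 531 + 66 = 95.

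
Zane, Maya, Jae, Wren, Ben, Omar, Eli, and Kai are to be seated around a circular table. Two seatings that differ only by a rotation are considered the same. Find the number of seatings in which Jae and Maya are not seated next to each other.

3600

All circular seatings of 8 people number (7)! = 5040.
Seatings with Jae beside Maya: treat them as a block with 2 internal orders, giving 2 × (6)! = 1440.
Subtracting, 5040 − 1440 = 3600.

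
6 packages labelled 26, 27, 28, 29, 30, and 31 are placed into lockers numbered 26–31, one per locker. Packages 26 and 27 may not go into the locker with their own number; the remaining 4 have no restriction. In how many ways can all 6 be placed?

504

Let Aᵢ (for i ∈ {26, 27}) be the placements that put package i in its forbidden locker. Any j of these fix j positions, leaving (6−j)! ways to fill the rest, and there are C(2,j) ways to pick which j.
By inclusion–exclusion, the number of valid placements is Σ_{j=0}^{2} (−1)^j C(2,j)·(6−j)!.
Computing: 720 − 240 + 24 = 504.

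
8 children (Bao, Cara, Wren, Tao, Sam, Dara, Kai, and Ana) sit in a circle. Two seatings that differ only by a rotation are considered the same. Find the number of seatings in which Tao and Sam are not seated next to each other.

3600

All circular seatings of 8 people number (7)! = 5040.
Seatings with Tao beside Sam: treat them as a block with 2 internal orders, giving 2 × (6)! = 1440.
Subtracting, 5040 − 1440 = 3600.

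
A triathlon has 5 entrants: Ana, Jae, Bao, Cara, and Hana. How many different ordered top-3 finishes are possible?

60

There are 5 choices for 1st place, 4 for 2nd, and 3 for 3rd.
That gives 5 × 4 × 3 = 60.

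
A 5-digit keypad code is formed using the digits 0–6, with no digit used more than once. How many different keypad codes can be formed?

Choose and order 5 of the 7 symbols: the first digit has 7 options, the next 6, and so on down to 3.
That product is 7 × 6 × 5 × 4 × 3 = 2520.

2520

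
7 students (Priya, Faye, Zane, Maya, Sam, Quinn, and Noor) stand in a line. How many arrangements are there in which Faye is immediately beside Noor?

Glue Faye and Noor into one block (2 internal orders), leaving 6 units to arrange in a row.
That gives 2 × 6! = 2 × 720 = 1440.

1440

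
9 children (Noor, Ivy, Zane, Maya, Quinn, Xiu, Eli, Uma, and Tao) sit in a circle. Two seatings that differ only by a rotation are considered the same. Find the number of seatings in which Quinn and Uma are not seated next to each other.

30240

All circular seatings of 9 people number (8)! = 40320.
Seatings with Quinn beside Uma: treat them as a block with 2 internal orders, giving 2 × (7)! = 10080.
Subtracting, 40320 − 10080 = 30240.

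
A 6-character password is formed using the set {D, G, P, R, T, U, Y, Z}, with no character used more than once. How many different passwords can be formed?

20160

This is a permutation of 6 out of 8: P(8,6) = 8!/2!.
8 × 7 × 6 × 5 × 4 × 3 = 20160.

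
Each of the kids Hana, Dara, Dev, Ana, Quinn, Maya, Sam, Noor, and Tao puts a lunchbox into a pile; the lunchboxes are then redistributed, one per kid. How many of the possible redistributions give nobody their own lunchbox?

133496

This is the derangement count D_9: permutations of 9 items with no fixed point.
By inclusion–exclusion this is Σ_{j=0}^{9} (−1)^j C(9,j)·(9−j)!.
Computing: 362880 − 362880 + 181440 − 60480 + 15120 − 3024 + 504 − 72 + 9 − 1 = 133496.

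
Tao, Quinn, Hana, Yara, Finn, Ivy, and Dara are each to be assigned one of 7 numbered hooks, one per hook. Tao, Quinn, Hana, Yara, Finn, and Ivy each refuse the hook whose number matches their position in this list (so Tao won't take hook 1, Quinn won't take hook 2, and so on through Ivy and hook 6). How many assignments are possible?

Let Aᵢ (for 1 ≤ i ≤ 6) be the placements that put person i in their forbidden hook. Any j of these fix j positions, leaving (7−j)! ways to fill the rest, and there are C(6,j) ways to pick which j.
By inclusion–exclusion, the number of valid placements is Σ_{j=0}^{6} (−1)^j C(6,j)·(7−j)!.
Computing: 5040 − 4320 + 1800 − 480 + 90 − 12 + 1 = 2119.

2119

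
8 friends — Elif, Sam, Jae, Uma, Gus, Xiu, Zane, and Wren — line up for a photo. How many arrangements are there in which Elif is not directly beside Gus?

There are 8! = 40320 arrangements in all. If Elif and Gus are adjacent, merging them into one block gives 2·(7)! = 10080 arrangements.
Complementary counting: 40320 − 10080 = 30240.

30240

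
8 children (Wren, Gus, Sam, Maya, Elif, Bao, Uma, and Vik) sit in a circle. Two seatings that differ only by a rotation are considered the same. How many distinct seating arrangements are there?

5040

Seat Wren anywhere (absorbing the rotational symmetry), then permute the other 7: (7)! = 5040.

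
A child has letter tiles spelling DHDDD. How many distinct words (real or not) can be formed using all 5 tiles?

5

The 5 letters of DHDDD have repeats: D appearing 4 times.
So there are 5! / (4!) = 5 distinguishable arrangements.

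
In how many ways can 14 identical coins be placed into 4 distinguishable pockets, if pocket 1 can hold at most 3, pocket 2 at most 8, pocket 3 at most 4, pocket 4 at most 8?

128

Without the upper bounds there are C(17,3) = 680 ways to split 14 among 4 pockets.
Subtract solutions that violate a single cap (substitute x_i' = x_i − (cap_i+1)): x_1 ≥ 4 gives C(13,3) = 286; x_2 ≥ 9 gives C(8,3) = 56; x_3 ≥ 5 gives C(12,3) = 220; x_4 ≥ 9 gives C(8,3) = 56. Together 618.
Add back pairs where two caps are both exceeded: 4 + 56 + 4 + 1 + 0 + 1 = 66.
By inclusion–exclusion the count is 680 − 618 + 66 = 128.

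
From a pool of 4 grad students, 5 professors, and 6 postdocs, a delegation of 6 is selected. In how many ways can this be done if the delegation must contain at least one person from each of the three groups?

4250

Unrestricted: C(15,6) = 5005 ways to pick any 6 of the 15.
Selections missing a whole group: no grad students → C(11,6) = 462; no professors → C(10,6) = 210; no postdocs → C(9,6) = 84.
Add back selections omitting two groups (i.e. drawn from a single group): C(4,6) + C(5,6) + C(6,6) = 1.
By inclusion–exclusion: 5005 − 756 + 1 = 4250.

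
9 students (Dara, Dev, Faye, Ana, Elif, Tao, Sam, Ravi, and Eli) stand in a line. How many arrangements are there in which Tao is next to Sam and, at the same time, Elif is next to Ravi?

Treat {Tao,Sam} as one block (2 orders) and {Elif,Ravi} as another (2 orders).
That leaves 7 units to arrange: 2 × 2 × 7! = 4 × 5040 = 20160.

20160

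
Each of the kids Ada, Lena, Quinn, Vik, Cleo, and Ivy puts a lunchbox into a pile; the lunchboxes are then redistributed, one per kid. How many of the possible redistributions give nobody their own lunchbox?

This is the derangement count D_6: permutations of 6 items with no fixed point.
By inclusion–exclusion this is Σ_{j=0}^{6} (−1)^j C(6,j)·(6−j)!.
Computing: 720 − 720 + 360 − 120 + 30 − 6 + 1 = 265.

265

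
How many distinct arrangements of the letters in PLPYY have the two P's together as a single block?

Treat the 2 copies of P as a single block. The multiset to arrange is then {PP, L, Y, Y}, 4 items in all.
That gives (4)!/(2!) = 12 arrangements.

12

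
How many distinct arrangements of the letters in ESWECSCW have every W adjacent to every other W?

630

Treat the 2 copies of W as a single block. The multiset to arrange is then {WW, C, C, E, E, S, S}, 7 items in all.
That gives (7)!/(2!·2!·2!) = 630 arrangements.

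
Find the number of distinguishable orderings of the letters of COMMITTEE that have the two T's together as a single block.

10080

Treat the 2 copies of T as a single block. The multiset to arrange is then {TT, C, E, E, I, M, M, O}, 8 items in all.
That gives (8)!/(2!·2!) = 10080 arrangements.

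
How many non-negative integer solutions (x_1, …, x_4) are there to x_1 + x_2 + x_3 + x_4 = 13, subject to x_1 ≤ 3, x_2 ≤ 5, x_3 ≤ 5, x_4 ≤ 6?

72

Ignoring the caps, the number of non-negative solutions to x_1+…+x_4 = 13 is C(16,3) = 560.
Subtract solutions that violate a single cap (substitute x_i' = x_i − (cap_i+1)): x_1 ≥ 4 gives C(12,3) = 220; x_2 ≥ 6 gives C(10,3) = 120; x_3 ≥ 6 gives C(10,3) = 120; x_4 ≥ 7 gives C(9,3) = 84. Together 544.
Add back pairs where two caps are both exceeded: 20 + 20 + 10 + 4 + 1 + 1 = 56.
By inclusion–exclusion the count is 560 − 544 + 56 = 72.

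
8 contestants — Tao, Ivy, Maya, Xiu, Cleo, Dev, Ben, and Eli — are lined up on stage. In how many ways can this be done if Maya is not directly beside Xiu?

30240

There are 8! = 40320 arrangements in all. If Maya and Xiu are adjacent, merging them into one block gives 2·(7)! = 10080 arrangements.
Complementary counting: 40320 − 10080 = 30240.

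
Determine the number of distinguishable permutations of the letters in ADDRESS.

The 7 letters of ADDRESS have repeats: D appearing twice and S appearing twice.
The number of distinct arrangements is 7!/(2!·2!) = 5040/4 = 1260.

1260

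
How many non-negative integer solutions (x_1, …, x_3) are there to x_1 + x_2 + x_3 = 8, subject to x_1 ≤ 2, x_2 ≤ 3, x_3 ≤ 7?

By stars and bars, unrestricted non-negative solutions to x_1+…+x_3 = 8 number C(8+2,2) = 45.
Subtract solutions that violate a single cap (substitute x_i' = x_i − (cap_i+1)): x_1 ≥ 3 gives C(7,2) = 21; x_2 ≥ 4 gives C(6,2) = 15; x_3 ≥ 8 gives C(2,2) = 1. Together 37.
Add back pairs where two caps are both exceeded: 3 + 0 + 0 = 3.
By inclusion–exclusion the count is 45 − 37 + 3 = 11.

11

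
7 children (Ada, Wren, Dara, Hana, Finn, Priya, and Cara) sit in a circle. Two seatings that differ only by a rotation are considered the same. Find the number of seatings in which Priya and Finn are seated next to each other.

Treat {Priya, Finn} as one unit (2 internal orders) and seat the resulting 6 units around the table: (5)! circular arrangements.
So 2 × (5)! = 2 × 120 = 240.

240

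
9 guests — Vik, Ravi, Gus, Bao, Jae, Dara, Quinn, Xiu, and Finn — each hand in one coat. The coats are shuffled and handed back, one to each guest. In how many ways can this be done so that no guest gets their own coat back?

133496

This is the derangement count D_9: permutations of 9 items with no fixed point.
By inclusion–exclusion this is Σ_{j=0}^{9} (−1)^j C(9,j)·(9−j)!.
Computing: 362880 − 362880 + 181440 − 60480 + 15120 − 3024 + 504 − 72 + 9 − 1 = 133496.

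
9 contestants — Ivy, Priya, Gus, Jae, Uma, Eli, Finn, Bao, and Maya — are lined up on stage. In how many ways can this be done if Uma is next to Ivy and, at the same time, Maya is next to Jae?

20160

Treat {Uma,Ivy} as one block (2 orders) and {Maya,Jae} as another (2 orders).
That leaves 7 units to arrange: 2 × 2 × 7! = 4 × 5040 = 20160.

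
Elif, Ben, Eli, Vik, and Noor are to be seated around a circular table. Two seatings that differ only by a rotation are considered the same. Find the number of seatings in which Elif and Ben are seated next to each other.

Glue Elif and Ben into a block (2 internal orders). Seating 4 units around a circle gives (3)! arrangements.
So 2 × (3)! = 2 × 6 = 12.

12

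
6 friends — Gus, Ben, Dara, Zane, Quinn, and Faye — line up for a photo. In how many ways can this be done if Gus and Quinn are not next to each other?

There are 6! = 720 arrangements in all. If Gus and Quinn are adjacent, merging them into one block gives 2·(5)! = 240 arrangements.
So 720 − 240 = 480 arrangements keep them apart.

480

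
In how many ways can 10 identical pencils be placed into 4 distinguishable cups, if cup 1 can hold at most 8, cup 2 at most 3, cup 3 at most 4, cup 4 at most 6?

126

Ignoring the caps, the number of non-negative solutions to x_1+…+x_4 = 10 is C(13,3) = 286.
Subtract solutions that violate a single cap (substitute x_i' = x_i − (cap_i+1)): x_1 ≥ 9 gives C(4,3) = 4; x_2 ≥ 4 gives C(9,3) = 84; x_3 ≥ 5 gives C(8,3) = 56; x_4 ≥ 7 gives C(6,3) = 20. Together 164.
Add back pairs where two caps are both exceeded: 0 + 0 + 0 + 4 + 0 + 0 = 4.
By inclusion–exclusion the count is 286 − 164 + 4 = 126.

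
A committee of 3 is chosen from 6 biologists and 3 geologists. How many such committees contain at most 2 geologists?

Split by how many geologists are chosen (0 through 2).
Sum: C(3,0)·C(6,3) + C(3,1)·C(6,2) + C(3,2)·C(6,1) = 20 + 45 + 18 = 83.

83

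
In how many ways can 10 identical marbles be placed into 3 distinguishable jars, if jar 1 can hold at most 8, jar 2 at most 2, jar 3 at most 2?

Without the upper bounds there are C(12,2) = 66 ways to split 10 among 3 jars.
Subtract solutions that violate a single cap (substitute x_i' = x_i − (cap_i+1)): x_1 ≥ 9 gives C(3,2) = 3; x_2 ≥ 3 gives C(9,2) = 36; x_3 ≥ 3 gives C(9,2) = 36. Together 75.
Add back pairs where two caps are both exceeded: 0 + 0 + 15 = 15.
By inclusion–exclusion the count is 66 − 75 + 15 = 6.

6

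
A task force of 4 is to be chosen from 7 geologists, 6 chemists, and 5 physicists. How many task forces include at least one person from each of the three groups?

Total 4-person selections from all 18: C(18,4) = 3060.
Selections missing a whole group: no geologists → C(11,4) = 330; no chemists → C(12,4) = 495; no physicists → C(13,4) = 715.
Add back selections omitting two groups (i.e. drawn from a single group): C(7,4) + C(6,4) + C(5,4) = 55.
By inclusion–exclusion: 3060 − 1540 + 55 = 1575.

1575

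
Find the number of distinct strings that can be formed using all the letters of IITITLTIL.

IITITLTIL has 9 letters with I appearing 4 times, L appearing twice, and T appearing 3 times.
Dividing 9! = 362880 by 4!·3!·2! = 288 for the repeated letters gives 1260.

1260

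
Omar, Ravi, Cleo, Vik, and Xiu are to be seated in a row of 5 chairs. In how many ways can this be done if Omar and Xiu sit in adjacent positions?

48

Treat {Omar, Xiu} as a single unit. There are 4 units to order, and the pair itself can be ordered 2 ways.
That gives 2 × 4! = 2 × 24 = 48.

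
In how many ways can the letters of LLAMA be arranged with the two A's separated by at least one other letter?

There are 5!/(2!·2!) = 30 arrangements of LLAMA in total.
Arrangements with the A's together: treat AA as one letter, giving (4)!/(2!) = 12.
Subtracting, 30 − 12 = 18 arrangements keep the A's apart.

18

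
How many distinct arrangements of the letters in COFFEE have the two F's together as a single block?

Treat the 2 copies of F as a single block. The multiset to arrange is then {FF, C, E, E, O}, 5 items in all.
That gives (5)!/(2!) = 60 arrangements.

60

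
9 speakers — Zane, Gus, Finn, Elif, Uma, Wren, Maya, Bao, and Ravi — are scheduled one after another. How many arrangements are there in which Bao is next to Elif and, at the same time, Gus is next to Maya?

Treat {Bao,Elif} as one block (2 orders) and {Gus,Maya} as another (2 orders).
That leaves 7 units to arrange: 2 × 2 × 7! = 4 × 5040 = 20160.

20160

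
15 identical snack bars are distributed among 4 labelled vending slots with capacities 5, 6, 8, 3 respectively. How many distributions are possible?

Ignoring the caps, the number of non-negative solutions to x_1+…+x_4 = 15 is C(18,3) = 816.
Subtract solutions that violate a single cap (substitute x_i' = x_i − (cap_i+1)): x_1 ≥ 6 gives C(12,3) = 220; x_2 ≥ 7 gives C(11,3) = 165; x_3 ≥ 9 gives C(9,3) = 84; x_4 ≥ 4 gives C(14,3) = 364. Together 833.
Add back pairs where two caps are both exceeded: 10 + 1 + 56 + 0 + 35 + 10 = 112.
By inclusion–exclusion the count is 816 − 833 + 112 = 95.

95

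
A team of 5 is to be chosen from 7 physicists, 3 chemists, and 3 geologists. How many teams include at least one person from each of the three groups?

Unrestricted: C(13,5) = 1287 ways to pick any 5 of the 13.
Subtract selections that omit an entire group: no physicists → C(6,5) = 6; no chemists → C(10,5) = 252; no geologists → C(10,5) = 252.
Add back selections omitting two groups (i.e. drawn from a single group): C(7,5) + C(3,5) + C(3,5) = 21.
By inclusion–exclusion: 1287 − 510 + 21 = 798.

798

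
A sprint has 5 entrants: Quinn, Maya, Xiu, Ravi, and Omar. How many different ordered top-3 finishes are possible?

60

This is an ordered selection of 3 from 5: P(5,3).
That gives 5 × 4 × 3 = 60.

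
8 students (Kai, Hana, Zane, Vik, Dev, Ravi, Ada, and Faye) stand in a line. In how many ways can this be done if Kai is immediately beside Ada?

10080

Place the 6 others and the Kai-Ada pair as 7 objects in a line; the pair has 2 internal arrangements.
That gives 2 × 7! = 2 × 5040 = 10080.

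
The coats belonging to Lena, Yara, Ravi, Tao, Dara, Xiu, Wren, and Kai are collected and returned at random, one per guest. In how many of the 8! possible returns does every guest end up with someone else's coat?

This is the derangement count D_8: permutations of 8 items with no fixed point.
By inclusion–exclusion this is Σ_{j=0}^{8} (−1)^j C(8,j)·(8−j)!.
Computing: 40320 − 40320 + 20160 − 6720 + 1680 − 336 + 56 − 8 + 1 = 14833.

14833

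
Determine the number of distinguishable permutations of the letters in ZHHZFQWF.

5040

ZHHZFQWF has 8 letters with F appearing twice, H appearing twice, and Z appearing twice.
So there are 8! / (2!·2!·2!) = 5040 distinguishable arrangements.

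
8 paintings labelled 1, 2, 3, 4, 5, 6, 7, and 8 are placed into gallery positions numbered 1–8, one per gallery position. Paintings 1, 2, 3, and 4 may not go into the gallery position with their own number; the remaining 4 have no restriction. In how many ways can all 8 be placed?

Let Aᵢ (for 1 ≤ i ≤ 4) be the placements that put painting i in its forbidden gallery position. Any j of these fix j positions, leaving (8−j)! ways to fill the rest, and there are C(4,j) ways to pick which j.
By inclusion–exclusion, the number of valid placements is Σ_{j=0}^{4} (−1)^j C(4,j)·(8−j)!.
Computing: 40320 − 20160 + 4320 − 480 + 24 = 24024.

24024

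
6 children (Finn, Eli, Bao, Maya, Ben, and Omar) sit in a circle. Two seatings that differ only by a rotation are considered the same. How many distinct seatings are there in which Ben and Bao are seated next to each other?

48

Glue Ben and Bao into a block (2 internal orders). Seating 5 units around a circle gives (4)! arrangements.
So 2 × (4)! = 2 × 24 = 48.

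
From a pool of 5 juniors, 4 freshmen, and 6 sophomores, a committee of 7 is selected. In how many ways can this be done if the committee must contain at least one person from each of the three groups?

5949

Unrestricted: C(15,7) = 6435 ways to pick any 7 of the 15.
Subtract selections that omit an entire group: no juniors → C(10,7) = 120; no freshmen → C(11,7) = 330; no sophomores → C(9,7) = 36.
Add back selections omitting two groups (i.e. drawn from a single group): C(5,7) + C(4,7) + C(6,7) = 0.
By inclusion–exclusion: 6435 − 486 + 0 = 5949.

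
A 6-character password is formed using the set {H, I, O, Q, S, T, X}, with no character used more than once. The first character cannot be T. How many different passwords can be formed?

The first character has 7−1 = 6 choices (anything except T).
The remaining 5 characters are filled from the other 6 symbols without repetition: 6 × 5 × 4 × 3 × 2 = 720.
Total: 6 × 720 = 4320.

4320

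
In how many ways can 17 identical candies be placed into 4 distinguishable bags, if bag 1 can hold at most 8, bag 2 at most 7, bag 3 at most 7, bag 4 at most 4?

176

Without the upper bounds there are C(20,3) = 1140 ways to split 17 among 4 bags.
Subtract solutions that violate a single cap (substitute x_i' = x_i − (cap_i+1)): x_1 ≥ 9 gives C(11,3) = 165; x_2 ≥ 8 gives C(12,3) = 220; x_3 ≥ 8 gives C(12,3) = 220; x_4 ≥ 5 gives C(15,3) = 455. Together 1060.
Add back pairs where two caps are both exceeded: 1 + 1 + 20 + 4 + 35 + 35 = 96.
By inclusion–exclusion the count is 1140 − 1060 + 96 = 176.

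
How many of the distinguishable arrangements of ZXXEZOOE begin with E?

With the first slot taken by E, it remains to arrange the other 7 letters (ZXXZOOE).
Those 7 letters have O appearing twice, X appearing twice, and Z appearing twice, giving (7)!/(2!·2!·2!) = 630.

630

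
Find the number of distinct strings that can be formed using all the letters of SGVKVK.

180

SGVKVK has 6 letters with K appearing twice and V appearing twice.
Dividing 6! = 720 by 2!·2! = 4 for the repeated letters gives 180.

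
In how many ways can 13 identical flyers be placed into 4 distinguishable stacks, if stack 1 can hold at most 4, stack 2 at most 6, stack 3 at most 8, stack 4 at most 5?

171

By stars and bars, unrestricted non-negative solutions to x_1+…+x_4 = 13 number C(13+3,3) = 560.
Subtract solutions that violate a single cap (substitute x_i' = x_i − (cap_i+1)): x_1 ≥ 5 gives C(11,3) = 165; x_2 ≥ 7 gives C(9,3) = 84; x_3 ≥ 9 gives C(7,3) = 35; x_4 ≥ 6 gives C(10,3) = 120. Together 404.
Add back pairs where two caps are both exceeded: 4 + 0 + 10 + 0 + 1 + 0 = 15.
By inclusion–exclusion the count is 560 − 404 + 15 = 171.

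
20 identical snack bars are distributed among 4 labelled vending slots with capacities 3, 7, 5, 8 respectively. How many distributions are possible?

Without the upper bounds there are C(23,3) = 1771 ways to split 20 among 4 vending slots.
Subtract solutions that violate a single cap (substitute x_i' = x_i − (cap_i+1)): x_1 ≥ 4 gives C(19,3) = 969; x_2 ≥ 8 gives C(15,3) = 455; x_3 ≥ 6 gives C(17,3) = 680; x_4 ≥ 9 gives C(14,3) = 364. Together 2468.
Add back pairs where two caps are both exceeded: 165 + 286 + 120 + 84 + 20 + 56 = 731.
Subtract triples: 10 + 0 + 4 + 0 = 14.
By inclusion–exclusion the count is 1771 − 2468 + 731 − 14 = 20.

20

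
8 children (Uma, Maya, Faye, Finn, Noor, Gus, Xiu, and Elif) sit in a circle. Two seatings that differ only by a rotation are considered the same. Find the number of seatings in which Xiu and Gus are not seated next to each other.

3600

All circular seatings of 8 people number (7)! = 5040.
Seatings with Xiu beside Gus: treat them as a block with 2 internal orders, giving 2 × (6)! = 1440.
Subtracting, 5040 − 1440 = 3600.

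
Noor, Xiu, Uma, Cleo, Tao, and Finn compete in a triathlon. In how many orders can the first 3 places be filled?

120

There are 6 choices for 1st place, 5 for 2nd, and 4 for 3rd.
That gives 6 × 5 × 4 = 120.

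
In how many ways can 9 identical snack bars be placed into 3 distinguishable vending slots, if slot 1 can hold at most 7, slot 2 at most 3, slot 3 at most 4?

Without the upper bounds there are C(11,2) = 55 ways to split 9 among 3 vending slots.
Subtract solutions that violate a single cap (substitute x_i' = x_i − (cap_i+1)): x_1 ≥ 8 gives C(3,2) = 3; x_2 ≥ 4 gives C(7,2) = 21; x_3 ≥ 5 gives C(6,2) = 15. Together 39.
Add back pairs where two caps are both exceeded: 0 + 0 + 1 = 1.
By inclusion–exclusion the count is 55 − 39 + 1 = 17.

17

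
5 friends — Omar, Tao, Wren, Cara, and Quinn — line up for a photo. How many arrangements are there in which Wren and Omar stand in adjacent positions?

48

Glue Wren and Omar into one block (2 internal orders), leaving 4 units to arrange in a row.
That gives 2 × 4! = 2 × 24 = 48.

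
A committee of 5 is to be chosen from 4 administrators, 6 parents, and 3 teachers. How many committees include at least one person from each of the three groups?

894

Unrestricted: C(13,5) = 1287 ways to pick any 5 of the 13.
Selections missing a whole group: no administrators → C(9,5) = 126; no parents → C(7,5) = 21; no teachers → C(10,5) = 252.
Add back selections omitting two groups (i.e. drawn from a single group): C(4,5) + C(6,5) + C(3,5) = 6.
By inclusion–exclusion: 1287 − 399 + 6 = 894.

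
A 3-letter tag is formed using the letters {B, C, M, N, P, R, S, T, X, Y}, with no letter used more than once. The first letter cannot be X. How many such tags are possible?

The first letter has 10−1 = 9 choices (anything except X).
The remaining 2 letters are filled from the other 9 symbols without repetition: 9 × 8 = 72.
Total: 9 × 72 = 648.

648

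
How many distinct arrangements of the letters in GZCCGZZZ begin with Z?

Fix Z in the first position and arrange the remaining 7 letters.
Those 7 letters have C appearing twice, G appearing twice, and Z appearing 3 times, giving (7)!/(3!·2!·2!) = 210.

210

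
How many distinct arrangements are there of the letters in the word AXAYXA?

The 6 letters of AXAYXA have repeats: A appearing 3 times and X appearing twice.
So there are 6! / (3!·2!) = 60 distinguishable arrangements.

60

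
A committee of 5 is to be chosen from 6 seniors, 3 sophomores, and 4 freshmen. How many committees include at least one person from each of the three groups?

Total 5-person selections from all 13: C(13,5) = 1287.
Selections missing a whole group: no seniors → C(7,5) = 21; no sophomores → C(10,5) = 252; no freshmen → C(9,5) = 126.
Add back selections omitting two groups (i.e. drawn from a single group): C(6,5) + C(3,5) + C(4,5) = 6.
By inclusion–exclusion: 1287 − 399 + 6 = 894.

894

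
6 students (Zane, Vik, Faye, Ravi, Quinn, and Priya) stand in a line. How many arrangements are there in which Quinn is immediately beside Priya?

Glue Quinn and Priya into one block (2 internal orders), leaving 5 units to arrange in a row.
So the count is 2·(5)! = 240.

240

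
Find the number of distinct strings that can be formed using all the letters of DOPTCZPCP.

DOPTCZPCP has 9 letters with C appearing twice and P appearing 3 times.
So there are 9! / (3!·2!) = 30240 distinguishable arrangements.

30240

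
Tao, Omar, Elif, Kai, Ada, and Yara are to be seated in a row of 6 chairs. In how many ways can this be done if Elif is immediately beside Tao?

240

Treat {Elif, Tao} as a single unit. There are 5 units to order, and the pair itself can be ordered 2 ways.
That gives 2 × 5! = 2 × 120 = 240.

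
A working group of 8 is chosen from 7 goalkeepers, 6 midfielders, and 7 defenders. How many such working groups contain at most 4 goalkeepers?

Split by how many goalkeepers are chosen (0 through 4).
Sum: C(7,0)·C(13,8) + C(7,1)·C(13,7) + C(7,2)·C(13,6) + C(7,3)·C(13,5) + C(7,4)·C(13,4) = 1287 + 12012 + 36036 + 45045 + 25025 = 119405.

119405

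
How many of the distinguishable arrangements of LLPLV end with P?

4

With the last slot taken by P, it remains to arrange the other 4 letters (LLLV).
Those 4 letters have L appearing 3 times, giving (4)!/(3!) = 4.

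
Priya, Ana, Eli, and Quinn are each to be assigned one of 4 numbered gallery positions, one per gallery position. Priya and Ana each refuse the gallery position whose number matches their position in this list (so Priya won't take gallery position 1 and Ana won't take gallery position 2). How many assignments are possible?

Let Aᵢ (for i ∈ {1, 2}) be the placements that put person i in their forbidden gallery position. Any j of these fix j positions, leaving (4−j)! ways to fill the rest, and there are C(2,j) ways to pick which j.
By inclusion–exclusion, the number of valid placements is Σ_{j=0}^{2} (−1)^j C(2,j)·(4−j)!.
Computing: 24 − 12 + 2 = 14.

14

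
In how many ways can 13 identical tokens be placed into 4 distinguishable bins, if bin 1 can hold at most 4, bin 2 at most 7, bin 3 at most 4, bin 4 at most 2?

31

Without the upper bounds there are C(16,3) = 560 ways to split 13 among 4 bins.
Subtract solutions that violate a single cap (substitute x_i' = x_i − (cap_i+1)): x_1 ≥ 5 gives C(11,3) = 165; x_2 ≥ 8 gives C(8,3) = 56; x_3 ≥ 5 gives C(11,3) = 165; x_4 ≥ 3 gives C(13,3) = 286. Together 672.
Add back pairs where two caps are both exceeded: 1 + 20 + 56 + 1 + 10 + 56 = 144.
Subtract triples: 0 + 0 + 1 + 0 = 1.
By inclusion–exclusion the count is 560 − 672 + 144 − 1 = 31.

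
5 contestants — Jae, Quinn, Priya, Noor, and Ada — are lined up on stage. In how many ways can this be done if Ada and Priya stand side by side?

Place the 3 others and the Ada-Priya pair as 4 objects in a line; the pair has 2 internal arrangements.
That gives 2 × 4! = 2 × 24 = 48.

48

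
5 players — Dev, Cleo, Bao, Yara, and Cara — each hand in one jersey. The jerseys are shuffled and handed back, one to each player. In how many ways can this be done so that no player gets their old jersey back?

Let Aᵢ be the assignments in which player i gets their old jersey. We want the size of the complement of A₁∪…∪A_5.
By inclusion–exclusion this is Σ_{j=0}^{5} (−1)^j C(5,j)·(5−j)!.
Computing: 120 − 120 + 60 − 20 + 5 − 1 = 44.

44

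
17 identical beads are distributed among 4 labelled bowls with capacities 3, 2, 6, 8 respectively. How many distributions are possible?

Ignoring the caps, the number of non-negative solutions to x_1+…+x_4 = 17 is C(20,3) = 1140.
Subtract solutions that violate a single cap (substitute x_i' = x_i − (cap_i+1)): x_1 ≥ 4 gives C(16,3) = 560; x_2 ≥ 3 gives C(17,3) = 680; x_3 ≥ 7 gives C(13,3) = 286; x_4 ≥ 9 gives C(11,3) = 165. Together 1691.
Add back pairs where two caps are both exceeded: 286 + 84 + 35 + 120 + 56 + 4 = 585.
Subtract triples: 20 + 4 + 0 + 0 = 24.
By inclusion–exclusion the count is 1140 − 1691 + 585 − 24 = 10.

10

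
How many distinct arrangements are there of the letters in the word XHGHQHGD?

3360

XHGHQHGD has 8 letters with G appearing twice and H appearing 3 times.
The number of distinct arrangements is 8!/(3!·2!) = 40320/12 = 3360.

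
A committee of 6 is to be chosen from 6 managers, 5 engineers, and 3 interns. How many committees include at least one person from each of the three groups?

2430

Unrestricted: C(14,6) = 3003 ways to pick any 6 of the 14.
Subtract selections that omit an entire group: no managers → C(8,6) = 28; no engineers → C(9,6) = 84; no interns → C(11,6) = 462.
Add back selections omitting two groups (i.e. drawn from a single group): C(6,6) + C(5,6) + C(3,6) = 1.
By inclusion–exclusion: 3003 − 574 + 1 = 2430.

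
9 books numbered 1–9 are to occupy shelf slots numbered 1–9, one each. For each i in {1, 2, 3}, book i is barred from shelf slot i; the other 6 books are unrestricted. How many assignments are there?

Let Aᵢ (for i ∈ {1, 2, 3}) be the placements that put book i in its forbidden shelf slot. Any j of these fix j positions, leaving (9−j)! ways to fill the rest, and there are C(3,j) ways to pick which j.
By inclusion–exclusion, the number of valid placements is Σ_{j=0}^{3} (−1)^j C(3,j)·(9−j)!.
Computing: 362880 − 120960 + 15120 − 720 = 256320.

256320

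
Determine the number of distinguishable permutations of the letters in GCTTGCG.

210

The 7 letters of GCTTGCG have repeats: C appearing twice, G appearing 3 times, and T appearing twice.
Dividing 7! = 5040 by 3!·2!·2! = 24 for the repeated letters gives 210.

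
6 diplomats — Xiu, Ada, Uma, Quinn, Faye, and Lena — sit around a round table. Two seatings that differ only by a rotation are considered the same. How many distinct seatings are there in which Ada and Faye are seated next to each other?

Treat {Ada, Faye} as one unit (2 internal orders) and seat the resulting 5 units around the table: (4)! circular arrangements.
So 2 × (4)! = 2 × 24 = 48.

48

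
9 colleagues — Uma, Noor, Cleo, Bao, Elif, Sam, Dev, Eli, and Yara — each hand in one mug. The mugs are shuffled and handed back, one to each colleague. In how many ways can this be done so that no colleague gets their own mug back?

133496

Let Aᵢ be the assignments in which colleague i gets their own mug. We want the size of the complement of A₁∪…∪A_9.
By inclusion–exclusion this is Σ_{j=0}^{9} (−1)^j C(9,j)·(9−j)!.
Computing: 362880 − 362880 + 181440 − 60480 + 15120 − 3024 + 504 − 72 + 9 − 1 = 133496.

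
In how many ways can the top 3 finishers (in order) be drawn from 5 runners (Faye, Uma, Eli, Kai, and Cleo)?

There are 5 choices for 1st place, 4 for 2nd, and 3 for 3rd.
That gives 5 × 4 × 3 = 60.

60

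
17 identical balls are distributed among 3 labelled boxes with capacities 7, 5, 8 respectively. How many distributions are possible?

10

Without the upper bounds there are C(19,2) = 171 ways to split 17 among 3 boxes.
Subtract solutions that violate a single cap (substitute x_i' = x_i − (cap_i+1)): x_1 ≥ 8 gives C(11,2) = 55; x_2 ≥ 6 gives C(13,2) = 78; x_3 ≥ 9 gives C(10,2) = 45. Together 178.
Add back pairs where two caps are both exceeded: 10 + 1 + 6 = 17.
By inclusion–exclusion the count is 171 − 178 + 17 = 10.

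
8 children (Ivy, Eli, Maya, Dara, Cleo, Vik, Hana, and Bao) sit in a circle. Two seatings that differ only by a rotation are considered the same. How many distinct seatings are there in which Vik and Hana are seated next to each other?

Glue Vik and Hana into a block (2 internal orders). Seating 7 units around a circle gives (6)! arrangements.
So 2 × (6)! = 2 × 720 = 1440.

1440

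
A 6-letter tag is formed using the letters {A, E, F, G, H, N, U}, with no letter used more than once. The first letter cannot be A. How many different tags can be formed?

The first letter has 7−1 = 6 choices (anything except A).
The remaining 5 letters are filled from the other 6 symbols without repetition: 6 × 5 × 4 × 3 × 2 = 720.
Total: 6 × 720 = 4320.

4320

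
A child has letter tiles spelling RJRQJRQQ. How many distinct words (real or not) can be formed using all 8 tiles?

560

Letter multiplicities in RJRQJRQQ: J×2, Q×3, R×3.
The number of distinct arrangements is 8!/(3!·3!·2!) = 40320/72 = 560.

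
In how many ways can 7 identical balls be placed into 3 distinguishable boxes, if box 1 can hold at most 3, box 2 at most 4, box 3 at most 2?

6

By stars and bars, unrestricted non-negative solutions to x_1+…+x_3 = 7 number C(7+2,2) = 36.
Subtract solutions that violate a single cap (substitute x_i' = x_i − (cap_i+1)): x_1 ≥ 4 gives C(5,2) = 10; x_2 ≥ 5 gives C(4,2) = 6; x_3 ≥ 3 gives C(6,2) = 15. Together 31.
Add back pairs where two caps are both exceeded: 0 + 1 + 0 = 1.
By inclusion–exclusion the count is 36 − 31 + 1 = 6.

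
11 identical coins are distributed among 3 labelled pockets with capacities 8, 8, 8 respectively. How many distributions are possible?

60

By stars and bars, unrestricted non-negative solutions to x_1+…+x_3 = 11 number C(11+2,2) = 78.
Subtract solutions that violate a single cap (substitute x_i' = x_i − (cap_i+1)): x_1 ≥ 9 gives C(4,2) = 6; x_2 ≥ 9 gives C(4,2) = 6; x_3 ≥ 9 gives C(4,2) = 6. Together 18.
No two caps can be exceeded simultaneously, so the pair terms are all 0.
By inclusion–exclusion the count is 78 − 18 + 0 = 60.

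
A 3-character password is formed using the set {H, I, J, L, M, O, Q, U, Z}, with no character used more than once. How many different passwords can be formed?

504

This is a permutation of 3 out of 9: P(9,3) = 9!/6!.
9 × 8 × 7 = 504.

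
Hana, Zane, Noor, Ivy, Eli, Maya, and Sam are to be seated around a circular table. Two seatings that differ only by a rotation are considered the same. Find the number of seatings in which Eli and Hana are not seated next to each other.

Without the restriction there are (6)! = 720 seatings.
Those with Eli next to Hana: fuse the pair into one unit and seat 6 units around a circle — 2·(5)! = 240.
Subtracting, 720 − 240 = 480.

480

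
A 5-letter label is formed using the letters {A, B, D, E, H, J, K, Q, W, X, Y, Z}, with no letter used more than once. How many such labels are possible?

With no repetition, fill the 5 letters in order: 12 choices, then 11, down to 8.
That product is 12 × 11 × 10 × 9 × 8 = 95040.

95040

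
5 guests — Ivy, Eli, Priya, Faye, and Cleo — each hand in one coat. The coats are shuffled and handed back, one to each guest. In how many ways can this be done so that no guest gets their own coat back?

44

Let Aᵢ be the assignments in which guest i gets their own coat. We want the size of the complement of A₁∪…∪A_5.
By inclusion–exclusion this is Σ_{j=0}^{5} (−1)^j C(5,j)·(5−j)!.
Computing: 120 − 120 + 60 − 20 + 5 − 1 = 44.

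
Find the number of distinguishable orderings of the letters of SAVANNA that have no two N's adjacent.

Total arrangements of SAVANNA: 7!/(3!·2!) = 420.
Arrangements with the N's together: treat NN as one letter, giving (6)!/(3!) = 120.
Subtracting, 420 − 120 = 300 arrangements keep the N's apart.

300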